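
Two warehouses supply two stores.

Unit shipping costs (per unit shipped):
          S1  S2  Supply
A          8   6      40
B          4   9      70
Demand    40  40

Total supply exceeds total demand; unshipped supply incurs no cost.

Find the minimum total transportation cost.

400

An optimal shipping plan:
  A to S2: 40 units
  B to S1: 40 units
Total cost = 400.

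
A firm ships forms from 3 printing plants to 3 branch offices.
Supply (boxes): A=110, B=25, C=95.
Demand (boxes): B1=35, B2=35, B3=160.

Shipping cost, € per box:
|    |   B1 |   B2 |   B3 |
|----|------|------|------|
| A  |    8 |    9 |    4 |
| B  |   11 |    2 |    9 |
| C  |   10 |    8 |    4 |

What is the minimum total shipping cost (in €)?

A cheapest plan:
  A->B1: 35 boxes
  A->B3: 75 boxes
  B->B2: 25 boxes
  C->B2: 10 boxes
  C->B3: 85 boxes
Total cost = €1050.
(Supply check: A ships 110; B ships 25; C ships 95.)

1050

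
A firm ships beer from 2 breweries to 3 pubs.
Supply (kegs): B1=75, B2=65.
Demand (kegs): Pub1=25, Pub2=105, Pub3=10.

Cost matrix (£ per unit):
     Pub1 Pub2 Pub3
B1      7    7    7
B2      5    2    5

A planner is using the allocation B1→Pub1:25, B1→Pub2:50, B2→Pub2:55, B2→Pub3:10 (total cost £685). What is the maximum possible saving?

Current plan cost = 25·7 + 50·7 + 55·2 + 10·5 = £685.
Optimal plan:
  B1->Pub1: 25 × £7 = £175
  B1->Pub2: 40 × £7 = £280
  B1->Pub3: 10 × £7 = £70
  B2->Pub2: 65 × £2 = £130
Optimal cost = £655.
Saving = 685 − 655 = £30.

30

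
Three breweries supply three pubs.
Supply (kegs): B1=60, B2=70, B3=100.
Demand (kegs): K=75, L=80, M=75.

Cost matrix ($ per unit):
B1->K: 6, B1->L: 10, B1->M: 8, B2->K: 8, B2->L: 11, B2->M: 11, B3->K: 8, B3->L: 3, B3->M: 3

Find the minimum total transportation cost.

Optimal allocation:
  B1->K: 5 kegs
  B1->M: 55 kegs
  B2->K: 70 kegs
  B3->L: 80 kegs
  B3->M: 20 kegs
Total cost = $1330.

1330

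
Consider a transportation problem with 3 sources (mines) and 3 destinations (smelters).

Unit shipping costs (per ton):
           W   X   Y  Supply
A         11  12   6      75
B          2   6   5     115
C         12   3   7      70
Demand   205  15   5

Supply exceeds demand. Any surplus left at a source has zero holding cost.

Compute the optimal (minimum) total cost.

1315

An optimal shipping plan:
  A–W: 70 × 11 = 770
  A–Y: 5 × 6 = 30
  B–W: 115 × 2 = 230
  C–W: 20 × 12 = 240
  C–X: 15 × 3 = 45
Total = 770 + 30 + 230 + 240 + 45 = 1315.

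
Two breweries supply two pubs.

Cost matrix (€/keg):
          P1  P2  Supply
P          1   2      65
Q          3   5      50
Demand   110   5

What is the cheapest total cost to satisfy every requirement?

220

A cheapest plan:
  P to P1: 60 × €1 = €60
  P to P2: 5 × €2 = €10
  Q to P1: 50 × €3 = €150
Total = 60 + 10 + 150 = €220.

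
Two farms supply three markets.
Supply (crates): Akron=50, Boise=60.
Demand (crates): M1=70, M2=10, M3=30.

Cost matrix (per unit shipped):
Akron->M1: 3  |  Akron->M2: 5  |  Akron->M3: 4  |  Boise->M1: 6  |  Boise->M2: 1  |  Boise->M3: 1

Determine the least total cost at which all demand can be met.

An optimal shipping plan:
  Akron–M1: 50 × 3 = 150
  Boise–M1: 20 × 6 = 120
  Boise–M2: 10 × 1 = 10
  Boise–M3: 30 × 1 = 30
Total = 150 + 120 + 10 + 30 = 310.
(Supply check: Akron ships 50; Boise ships 60.)

310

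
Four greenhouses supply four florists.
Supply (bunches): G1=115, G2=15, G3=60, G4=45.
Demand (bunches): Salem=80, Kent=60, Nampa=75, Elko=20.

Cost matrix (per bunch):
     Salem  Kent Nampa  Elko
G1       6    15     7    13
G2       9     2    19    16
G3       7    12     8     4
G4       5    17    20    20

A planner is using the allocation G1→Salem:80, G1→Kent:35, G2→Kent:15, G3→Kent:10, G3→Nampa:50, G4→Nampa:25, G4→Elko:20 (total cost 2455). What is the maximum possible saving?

830

Current plan cost = 80·6 + 35·15 + 15·2 + 10·12 + 50·8 + 25·20 + 20·20 = 2455.
Optimal plan:
  G1–Salem: 35 × 6 = 210
  G1–Kent: 5 × 15 = 75
  G1–Nampa: 75 × 7 = 525
  G2–Kent: 15 × 2 = 30
  G3–Kent: 40 × 12 = 480
  G3–Elko: 20 × 4 = 80
  G4–Salem: 45 × 5 = 225
Optimal cost = 1625.
Saving = 2455 − 1625 = 830.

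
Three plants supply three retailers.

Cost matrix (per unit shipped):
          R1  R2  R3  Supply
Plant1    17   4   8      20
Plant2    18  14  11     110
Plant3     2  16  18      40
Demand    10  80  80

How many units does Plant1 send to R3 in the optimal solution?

Optimal shipments:
  Plant1→R2: 20 × 4 = 80
  Plant2→R2: 30 × 14 = 420
  Plant2→R3: 80 × 11 = 880
  Plant3→R1: 10 × 2 = 20
  Plant3→R2: 30 × 16 = 480
Total cost = 1880.
The route Plant1→R3 is not used.

0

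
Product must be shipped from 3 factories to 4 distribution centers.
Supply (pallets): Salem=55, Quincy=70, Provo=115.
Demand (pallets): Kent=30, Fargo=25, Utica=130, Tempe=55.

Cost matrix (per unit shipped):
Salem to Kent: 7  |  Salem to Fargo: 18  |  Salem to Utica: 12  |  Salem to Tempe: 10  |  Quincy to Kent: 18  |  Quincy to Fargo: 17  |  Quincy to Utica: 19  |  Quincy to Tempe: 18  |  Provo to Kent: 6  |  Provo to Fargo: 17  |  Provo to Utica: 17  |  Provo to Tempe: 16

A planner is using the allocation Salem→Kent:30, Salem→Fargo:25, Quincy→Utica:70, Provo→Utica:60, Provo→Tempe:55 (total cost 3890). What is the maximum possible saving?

435

Current plan cost = 30·7 + 25·18 + 70·19 + 60·17 + 55·16 = 3890.
Optimal plan:
  Salem–Tempe: 55 pallets
  Quincy–Fargo: 25 pallets
  Quincy–Utica: 45 pallets
  Provo–Kent: 30 pallets
  Provo–Utica: 85 pallets
Optimal cost = 3455.
Saving = 3890 − 3455 = 435.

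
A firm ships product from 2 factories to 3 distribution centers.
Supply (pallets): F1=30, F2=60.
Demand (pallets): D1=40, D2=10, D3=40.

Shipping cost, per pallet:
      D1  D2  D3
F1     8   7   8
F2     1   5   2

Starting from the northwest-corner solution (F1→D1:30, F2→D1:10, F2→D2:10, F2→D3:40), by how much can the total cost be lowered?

Current plan cost = 30·8 + 10·1 + 10·5 + 40·2 = 380.
Optimal plan:
  F1 to D2: 10 × 7 = 70
  F1 to D3: 20 × 8 = 160
  F2 to D1: 40 × 1 = 40
  F2 to D3: 20 × 2 = 40
Optimal cost = 310.
Saving = 380 − 310 = 70.

70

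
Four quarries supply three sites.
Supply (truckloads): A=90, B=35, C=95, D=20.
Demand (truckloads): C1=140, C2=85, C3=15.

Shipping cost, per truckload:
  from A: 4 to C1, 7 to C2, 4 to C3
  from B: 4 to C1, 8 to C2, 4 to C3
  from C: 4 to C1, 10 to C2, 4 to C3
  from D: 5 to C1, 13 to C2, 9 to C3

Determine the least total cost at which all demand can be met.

1235

A cheapest plan:
  A to C2: 85 × 7 = 595
  A to C3: 5 × 4 = 20
  B to C1: 25 × 4 = 100
  B to C3: 10 × 4 = 40
  C to C1: 95 × 4 = 380
  D to C1: 20 × 5 = 100
Total = 595 + 20 + 100 + 40 + 380 + 100 = 1235.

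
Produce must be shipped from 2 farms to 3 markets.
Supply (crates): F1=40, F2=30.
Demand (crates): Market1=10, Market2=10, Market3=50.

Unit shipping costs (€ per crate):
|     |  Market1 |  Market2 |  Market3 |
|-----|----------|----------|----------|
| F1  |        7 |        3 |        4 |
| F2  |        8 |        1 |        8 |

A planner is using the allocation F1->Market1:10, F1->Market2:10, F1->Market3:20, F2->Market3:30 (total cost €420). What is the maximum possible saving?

90

Current plan cost = 10·7 + 10·3 + 20·4 + 30·8 = €420.
Optimal plan:
  F1->Market3: 40 crates
  F2->Market1: 10 crates
  F2->Market2: 10 crates
  F2->Market3: 10 crates
Optimal cost = €330.
Saving = 420 − 330 = €90.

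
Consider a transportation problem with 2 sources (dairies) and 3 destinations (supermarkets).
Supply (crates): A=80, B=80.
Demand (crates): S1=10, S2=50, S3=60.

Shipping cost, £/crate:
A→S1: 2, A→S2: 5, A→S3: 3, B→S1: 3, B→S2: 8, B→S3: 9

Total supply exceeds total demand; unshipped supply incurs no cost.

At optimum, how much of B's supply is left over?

Minimum-cost shipments:
  A->S2: 20 × £5 = £100
  A->S3: 60 × £3 = £180
  B->S1: 10 × £3 = £30
  B->S2: 30 × £8 = £240
Total cost = £550.
B ships 40 of its 80, leaving 40.

40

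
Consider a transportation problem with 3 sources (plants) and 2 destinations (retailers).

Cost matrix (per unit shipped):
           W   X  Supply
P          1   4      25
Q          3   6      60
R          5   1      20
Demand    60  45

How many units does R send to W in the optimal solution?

The minimum-cost plan:
  P->W: 25 × 1 = 25
  Q->W: 35 × 3 = 105
  Q->X: 25 × 6 = 150
  R->X: 20 × 1 = 20
Total cost = 300.
The route R→W is not used.

0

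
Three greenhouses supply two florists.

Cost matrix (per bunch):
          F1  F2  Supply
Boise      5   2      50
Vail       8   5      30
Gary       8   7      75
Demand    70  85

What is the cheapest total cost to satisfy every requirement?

845

Optimal allocation:
  Boise–F2: 50 × 2 = 100
  Vail–F2: 30 × 5 = 150
  Gary–F1: 70 × 8 = 560
  Gary–F2: 5 × 7 = 35
Total = 100 + 150 + 560 + 35 = 845.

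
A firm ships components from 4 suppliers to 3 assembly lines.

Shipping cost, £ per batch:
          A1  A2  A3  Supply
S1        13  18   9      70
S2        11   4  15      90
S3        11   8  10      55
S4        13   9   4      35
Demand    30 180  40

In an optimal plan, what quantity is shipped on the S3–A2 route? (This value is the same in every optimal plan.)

The minimum-cost plan:
  S1→A1: 30 × £13 = £390
  S1→A3: 40 × £9 = £360
  S2→A2: 90 × £4 = £360
  S3→A2: 55 × £8 = £440
  S4→A2: 35 × £9 = £315
Total cost = £1865.
So S3→A2 carries 55 batches.

55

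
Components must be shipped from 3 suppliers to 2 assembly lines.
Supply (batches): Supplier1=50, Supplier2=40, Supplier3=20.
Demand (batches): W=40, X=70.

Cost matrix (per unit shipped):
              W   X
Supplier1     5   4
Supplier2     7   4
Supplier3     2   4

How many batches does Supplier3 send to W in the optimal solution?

20

The minimum-cost plan:
  Supplier1–W: 20 × 5 = 100
  Supplier1–X: 30 × 4 = 120
  Supplier2–X: 40 × 4 = 160
  Supplier3–W: 20 × 2 = 40
Total cost = 420.
So Supplier3→W carries 20 batches.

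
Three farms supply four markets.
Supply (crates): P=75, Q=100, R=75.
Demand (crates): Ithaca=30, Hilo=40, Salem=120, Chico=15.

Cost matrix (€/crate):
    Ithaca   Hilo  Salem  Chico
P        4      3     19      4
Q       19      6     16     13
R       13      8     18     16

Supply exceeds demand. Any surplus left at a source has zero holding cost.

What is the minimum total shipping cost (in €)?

Optimal allocation:
  P to Ithaca: 30 × €4 = €120
  P to Hilo: 30 × €3 = €90
  P to Chico: 15 × €4 = €60
  Q to Hilo: 10 × €6 = €60
  Q to Salem: 90 × €16 = €1440
  R to Salem: 30 × €18 = €540
Total = 120 + 90 + 60 + 60 + 1440 + 540 = €2310.

2310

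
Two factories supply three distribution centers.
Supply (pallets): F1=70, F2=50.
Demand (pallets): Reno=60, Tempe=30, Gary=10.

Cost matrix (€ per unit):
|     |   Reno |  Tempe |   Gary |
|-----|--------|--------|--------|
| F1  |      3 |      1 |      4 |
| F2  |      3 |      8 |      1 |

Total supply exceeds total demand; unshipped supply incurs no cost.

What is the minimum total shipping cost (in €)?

220

An optimal shipping plan:
  F1–Reno: 20 × €3 = €60
  F1–Tempe: 30 × €1 = €30
  F2–Reno: 40 × €3 = €120
  F2–Gary: 10 × €1 = €10
Total = 60 + 30 + 120 + 10 = €220.
(Supply check: F1 ships 50; F2 ships 50.)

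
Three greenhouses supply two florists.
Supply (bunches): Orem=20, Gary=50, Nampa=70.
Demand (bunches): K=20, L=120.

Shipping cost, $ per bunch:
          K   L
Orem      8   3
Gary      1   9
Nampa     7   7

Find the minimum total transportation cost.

840

Optimal allocation:
  Orem–L: 20 × $3 = $60
  Gary–K: 20 × $1 = $20
  Gary–L: 30 × $9 = $270
  Nampa–L: 70 × $7 = $490
Total = 60 + 20 + 270 + 490 = $840.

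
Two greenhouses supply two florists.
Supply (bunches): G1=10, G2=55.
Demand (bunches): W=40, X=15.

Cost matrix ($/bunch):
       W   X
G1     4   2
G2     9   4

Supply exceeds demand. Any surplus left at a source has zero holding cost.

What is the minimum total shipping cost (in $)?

370

An optimal shipping plan:
  G1 to W: 10 × $4 = $40
  G2 to W: 30 × $9 = $270
  G2 to X: 15 × $4 = $60
Total = 40 + 270 + 60 = $370.
(Supply check: G1 ships 10; G2 ships 45.)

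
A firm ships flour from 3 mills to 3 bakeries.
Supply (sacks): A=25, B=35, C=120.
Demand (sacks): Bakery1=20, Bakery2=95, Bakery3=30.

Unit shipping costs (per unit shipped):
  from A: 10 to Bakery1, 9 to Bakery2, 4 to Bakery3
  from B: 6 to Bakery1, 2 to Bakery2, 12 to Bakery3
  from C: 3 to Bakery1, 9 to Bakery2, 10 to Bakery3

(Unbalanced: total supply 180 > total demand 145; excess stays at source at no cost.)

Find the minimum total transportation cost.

One minimum-cost allocation:
  A→Bakery3: 25 × 4 = 100
  B→Bakery2: 35 × 2 = 70
  C→Bakery1: 20 × 3 = 60
  C→Bakery2: 60 × 9 = 540
  C→Bakery3: 5 × 10 = 50
Total = 100 + 70 + 60 + 540 + 50 = 820.

820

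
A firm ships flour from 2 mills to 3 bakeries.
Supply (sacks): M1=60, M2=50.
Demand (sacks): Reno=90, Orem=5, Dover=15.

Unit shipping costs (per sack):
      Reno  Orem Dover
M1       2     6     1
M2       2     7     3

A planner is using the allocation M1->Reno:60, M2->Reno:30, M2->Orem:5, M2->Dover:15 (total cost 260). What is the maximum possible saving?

Current plan cost = 60·2 + 30·2 + 5·7 + 15·3 = 260.
Optimal plan:
  M1->Reno: 40 sacks
  M1->Orem: 5 sacks
  M1->Dover: 15 sacks
  M2->Reno: 50 sacks
Optimal cost = 225.
Saving = 260 − 225 = 35.

35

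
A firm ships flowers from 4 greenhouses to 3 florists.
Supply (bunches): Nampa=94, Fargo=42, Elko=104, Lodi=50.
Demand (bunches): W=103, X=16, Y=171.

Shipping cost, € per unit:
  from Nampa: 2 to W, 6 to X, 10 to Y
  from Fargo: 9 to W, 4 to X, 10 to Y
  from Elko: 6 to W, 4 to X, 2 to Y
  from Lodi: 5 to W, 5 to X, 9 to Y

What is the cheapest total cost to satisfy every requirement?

1134

An optimal shipping plan:
  Nampa→W: 94 × €2 = €188
  Fargo→X: 16 × €4 = €64
  Fargo→Y: 26 × €10 = €260
  Elko→Y: 104 × €2 = €208
  Lodi→W: 9 × €5 = €45
  Lodi→Y: 41 × €9 = €369
Total = 188 + 64 + 260 + 208 + 45 + 369 = €1134.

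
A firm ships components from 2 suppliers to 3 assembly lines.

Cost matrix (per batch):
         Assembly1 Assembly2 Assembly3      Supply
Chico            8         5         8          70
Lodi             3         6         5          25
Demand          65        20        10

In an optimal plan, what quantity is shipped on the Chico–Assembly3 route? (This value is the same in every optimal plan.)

The minimum-cost plan:
  Chico→Assembly1: 40 × 8 = 320
  Chico→Assembly2: 20 × 5 = 100
  Chico→Assembly3: 10 × 8 = 80
  Lodi→Assembly1: 25 × 3 = 75
Total cost = 575.
So Chico→Assembly3 carries 10 batches.

10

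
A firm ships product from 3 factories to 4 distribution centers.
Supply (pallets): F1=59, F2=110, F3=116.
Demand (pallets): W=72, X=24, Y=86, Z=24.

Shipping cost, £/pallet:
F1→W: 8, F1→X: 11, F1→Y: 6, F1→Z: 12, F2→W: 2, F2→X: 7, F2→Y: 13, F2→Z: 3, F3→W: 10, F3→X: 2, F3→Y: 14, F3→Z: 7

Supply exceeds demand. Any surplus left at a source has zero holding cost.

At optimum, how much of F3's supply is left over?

An optimal plan:
  F1→Y: 59 pallets
  F2→W: 72 pallets
  F2→Y: 14 pallets
  F2→Z: 24 pallets
  F3→X: 24 pallets
  F3→Y: 13 pallets
Total cost = £982.
F3 ships 37 of its 116, leaving 79.

79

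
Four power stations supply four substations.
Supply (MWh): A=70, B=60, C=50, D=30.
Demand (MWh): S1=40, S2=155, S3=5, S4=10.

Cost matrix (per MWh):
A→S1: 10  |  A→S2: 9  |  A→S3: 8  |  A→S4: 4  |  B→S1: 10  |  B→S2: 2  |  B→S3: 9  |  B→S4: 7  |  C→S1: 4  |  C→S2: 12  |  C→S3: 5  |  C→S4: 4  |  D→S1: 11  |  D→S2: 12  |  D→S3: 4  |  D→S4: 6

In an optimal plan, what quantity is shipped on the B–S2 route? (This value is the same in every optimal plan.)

Solving gives:
  A to S2: 70 × 9 = 630
  B to S2: 60 × 2 = 120
  C to S1: 40 × 4 = 160
  C to S4: 10 × 4 = 40
  D to S2: 25 × 12 = 300
  D to S3: 5 × 4 = 20
Total cost = 1270.
So B→S2 carries 60 MWh.

60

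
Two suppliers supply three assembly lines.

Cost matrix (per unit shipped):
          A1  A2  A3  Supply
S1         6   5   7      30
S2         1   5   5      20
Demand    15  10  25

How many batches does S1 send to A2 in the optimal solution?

The minimum-cost plan:
  S1->A2: 10 × 5 = 50
  S1->A3: 20 × 7 = 140
  S2->A1: 15 × 1 = 15
  S2->A3: 5 × 5 = 25
Total cost = 230.
So S1→A2 carries 10 batches.

10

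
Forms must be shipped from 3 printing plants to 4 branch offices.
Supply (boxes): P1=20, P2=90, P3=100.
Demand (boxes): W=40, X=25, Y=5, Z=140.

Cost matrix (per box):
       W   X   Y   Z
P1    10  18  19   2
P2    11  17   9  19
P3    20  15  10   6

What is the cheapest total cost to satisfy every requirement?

1930

An optimal shipping plan:
  P1->Z: 20 boxes
  P2->W: 40 boxes
  P2->X: 25 boxes
  P2->Y: 5 boxes
  P2->Z: 20 boxes
  P3->Z: 100 boxes
Total cost = 1930.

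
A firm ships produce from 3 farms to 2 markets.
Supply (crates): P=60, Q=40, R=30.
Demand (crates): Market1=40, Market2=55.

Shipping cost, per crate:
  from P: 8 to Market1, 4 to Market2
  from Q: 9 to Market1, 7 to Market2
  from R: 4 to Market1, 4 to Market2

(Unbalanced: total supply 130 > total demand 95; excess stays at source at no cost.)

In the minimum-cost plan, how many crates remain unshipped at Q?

35

An optimal plan:
  P–Market1: 5 × 8 = 40
  P–Market2: 55 × 4 = 220
  Q–Market1: 5 × 9 = 45
  R–Market1: 30 × 4 = 120
Total cost = 425.
Q ships 5 of its 40, leaving 35.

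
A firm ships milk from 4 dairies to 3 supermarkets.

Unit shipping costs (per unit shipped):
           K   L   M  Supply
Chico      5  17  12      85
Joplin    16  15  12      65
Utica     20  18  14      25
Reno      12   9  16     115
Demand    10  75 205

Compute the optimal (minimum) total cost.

3395

Optimal allocation:
  Chico–K: 10 × 5 = 50
  Chico–M: 75 × 12 = 900
  Joplin–M: 65 × 12 = 780
  Utica–M: 25 × 14 = 350
  Reno–L: 75 × 9 = 675
  Reno–M: 40 × 16 = 640
Total = 50 + 900 + 780 + 350 + 675 + 640 = 3395.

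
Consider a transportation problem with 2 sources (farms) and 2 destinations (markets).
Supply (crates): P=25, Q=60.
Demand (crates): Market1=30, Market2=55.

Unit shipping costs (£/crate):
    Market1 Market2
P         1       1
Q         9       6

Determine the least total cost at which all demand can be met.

Optimal allocation:
  P–Market1: 25 crates
  Q–Market1: 5 crates
  Q–Market2: 55 crates
Total cost = £400.

400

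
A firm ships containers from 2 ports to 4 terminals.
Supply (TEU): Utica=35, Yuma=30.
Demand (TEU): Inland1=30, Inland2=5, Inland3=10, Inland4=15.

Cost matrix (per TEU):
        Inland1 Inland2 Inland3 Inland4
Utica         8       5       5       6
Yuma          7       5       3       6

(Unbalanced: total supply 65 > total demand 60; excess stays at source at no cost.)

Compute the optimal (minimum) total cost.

365

One minimum-cost allocation:
  Utica->Inland1: 10 × 8 = 80
  Utica->Inland2: 5 × 5 = 25
  Utica->Inland4: 15 × 6 = 90
  Yuma->Inland1: 20 × 7 = 140
  Yuma->Inland3: 10 × 3 = 30
Total = 80 + 25 + 90 + 140 + 30 = 365.
(Supply check: Utica ships 30; Yuma ships 30.)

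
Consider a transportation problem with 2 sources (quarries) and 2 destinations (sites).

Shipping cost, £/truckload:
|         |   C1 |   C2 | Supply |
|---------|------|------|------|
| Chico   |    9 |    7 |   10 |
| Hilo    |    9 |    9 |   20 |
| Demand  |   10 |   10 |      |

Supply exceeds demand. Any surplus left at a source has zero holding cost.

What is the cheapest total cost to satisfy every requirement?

160

Optimal allocation:
  Chico->C2: 10 × £7 = £70
  Hilo->C1: 10 × £9 = £90
Total = 70 + 90 = £160.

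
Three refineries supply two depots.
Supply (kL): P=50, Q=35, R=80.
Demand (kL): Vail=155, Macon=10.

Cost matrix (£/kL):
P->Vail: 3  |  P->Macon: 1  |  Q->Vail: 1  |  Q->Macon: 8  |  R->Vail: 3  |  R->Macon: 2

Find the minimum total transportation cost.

One minimum-cost allocation:
  P→Vail: 40 × £3 = £120
  P→Macon: 10 × £1 = £10
  Q→Vail: 35 × £1 = £35
  R→Vail: 80 × £3 = £240
Total = 120 + 10 + 35 + 240 = £405.

405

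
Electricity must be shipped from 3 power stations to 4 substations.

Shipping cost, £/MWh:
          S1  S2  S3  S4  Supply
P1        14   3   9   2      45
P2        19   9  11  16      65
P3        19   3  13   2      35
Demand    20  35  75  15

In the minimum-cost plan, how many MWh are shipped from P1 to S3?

Optimal shipments:
  P1–S1: 20 × £14 = £280
  P1–S2: 15 × £3 = £45
  P1–S3: 10 × £9 = £90
  P2–S3: 65 × £11 = £715
  P3–S2: 20 × £3 = £60
  P3–S4: 15 × £2 = £30
Total cost = £1220.
So P1→S3 carries 10 MWh.

10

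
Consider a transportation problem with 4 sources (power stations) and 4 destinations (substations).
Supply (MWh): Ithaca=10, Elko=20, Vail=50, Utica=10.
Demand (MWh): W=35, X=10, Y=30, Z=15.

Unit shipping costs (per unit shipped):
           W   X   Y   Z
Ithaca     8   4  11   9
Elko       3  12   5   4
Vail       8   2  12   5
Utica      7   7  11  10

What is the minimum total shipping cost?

Optimal allocation:
  Ithaca–Y: 10 × 11 = 110
  Elko–Y: 20 × 5 = 100
  Vail–W: 25 × 8 = 200
  Vail–X: 10 × 2 = 20
  Vail–Z: 15 × 5 = 75
  Utica–W: 10 × 7 = 70
Total = 110 + 100 + 200 + 20 + 75 + 70 = 575.
(Supply check: Ithaca ships 10; Elko ships 20; Vail ships 50; Utica ships 10.)

575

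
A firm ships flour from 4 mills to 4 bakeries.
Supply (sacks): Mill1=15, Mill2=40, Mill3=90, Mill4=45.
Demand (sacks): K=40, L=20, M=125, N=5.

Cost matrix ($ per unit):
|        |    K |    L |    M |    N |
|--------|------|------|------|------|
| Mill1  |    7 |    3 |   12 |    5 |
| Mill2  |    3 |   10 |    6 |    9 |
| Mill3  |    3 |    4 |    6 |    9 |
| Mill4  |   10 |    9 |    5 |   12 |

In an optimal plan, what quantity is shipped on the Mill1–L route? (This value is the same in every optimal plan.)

Optimal shipments:
  Mill1→L: 10 sacks
  Mill1→N: 5 sacks
  Mill2→K: 40 sacks
  Mill3→L: 10 sacks
  Mill3→M: 80 sacks
  Mill4→M: 45 sacks
Total cost = $920.
So Mill1→L carries 10 sacks.

10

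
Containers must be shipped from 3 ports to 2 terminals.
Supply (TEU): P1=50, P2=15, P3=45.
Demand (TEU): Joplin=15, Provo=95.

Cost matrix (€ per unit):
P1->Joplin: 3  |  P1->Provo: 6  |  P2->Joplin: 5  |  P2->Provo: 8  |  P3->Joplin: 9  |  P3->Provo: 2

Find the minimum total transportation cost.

Optimal allocation:
  P1 to Joplin: 15 × €3 = €45
  P1 to Provo: 35 × €6 = €210
  P2 to Provo: 15 × €8 = €120
  P3 to Provo: 45 × €2 = €90
Total = 45 + 210 + 120 + 90 = €465.
(Supply check: P1 ships 50; P2 ships 15; P3 ships 45.)

465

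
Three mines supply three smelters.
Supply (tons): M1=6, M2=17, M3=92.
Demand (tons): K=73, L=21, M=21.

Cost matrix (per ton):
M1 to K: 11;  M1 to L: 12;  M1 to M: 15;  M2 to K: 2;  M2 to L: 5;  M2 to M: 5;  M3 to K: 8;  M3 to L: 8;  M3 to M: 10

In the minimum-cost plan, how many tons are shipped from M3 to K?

The minimum-cost plan:
  M1→K: 6 × 11 = 66
  M2→K: 17 × 2 = 34
  M3→K: 50 × 8 = 400
  M3→L: 21 × 8 = 168
  M3→M: 21 × 10 = 210
Total cost = 878.
So M3→K carries 50 tons.

50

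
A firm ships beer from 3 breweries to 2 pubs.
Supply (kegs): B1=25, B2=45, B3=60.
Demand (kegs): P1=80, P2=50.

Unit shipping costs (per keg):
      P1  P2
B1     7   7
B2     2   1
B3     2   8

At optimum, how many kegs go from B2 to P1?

The minimum-cost plan:
  B1–P1: 20 × 7 = 140
  B1–P2: 5 × 7 = 35
  B2–P2: 45 × 1 = 45
  B3–P1: 60 × 2 = 120
Total cost = 340.
The route B2→P1 is not used.

0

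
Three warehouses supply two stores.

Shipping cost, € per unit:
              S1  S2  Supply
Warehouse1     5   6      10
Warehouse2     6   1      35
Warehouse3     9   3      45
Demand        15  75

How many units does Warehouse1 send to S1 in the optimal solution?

10

Optimal shipments:
  Warehouse1->S1: 10 × €5 = €50
  Warehouse2->S1: 5 × €6 = €30
  Warehouse2->S2: 30 × €1 = €30
  Warehouse3->S2: 45 × €3 = €135
Total cost = €245.
So Warehouse1→S1 carries 10 units.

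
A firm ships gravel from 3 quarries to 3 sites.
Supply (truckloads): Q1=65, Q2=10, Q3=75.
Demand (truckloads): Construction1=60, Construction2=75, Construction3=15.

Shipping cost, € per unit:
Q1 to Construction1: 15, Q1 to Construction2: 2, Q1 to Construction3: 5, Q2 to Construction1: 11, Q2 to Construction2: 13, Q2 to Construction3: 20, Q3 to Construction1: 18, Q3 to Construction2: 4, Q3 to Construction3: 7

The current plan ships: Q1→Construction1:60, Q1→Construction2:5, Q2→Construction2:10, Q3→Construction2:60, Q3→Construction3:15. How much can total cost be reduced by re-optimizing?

Current plan cost = 60·15 + 5·2 + 10·13 + 60·4 + 15·7 = €1385.
Optimal plan:
  Q1–Construction1: 50 truckloads
  Q1–Construction3: 15 truckloads
  Q2–Construction1: 10 truckloads
  Q3–Construction2: 75 truckloads
Optimal cost = €1235.
Saving = 1385 − 1235 = €150.

150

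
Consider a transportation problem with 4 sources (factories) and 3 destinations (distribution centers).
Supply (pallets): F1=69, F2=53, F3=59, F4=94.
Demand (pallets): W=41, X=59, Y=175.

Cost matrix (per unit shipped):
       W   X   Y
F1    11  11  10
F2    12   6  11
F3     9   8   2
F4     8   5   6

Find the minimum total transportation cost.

Optimal allocation:
  F1 to W: 41 × 11 = 451
  F1 to Y: 28 × 10 = 280
  F2 to X: 53 × 6 = 318
  F3 to Y: 59 × 2 = 118
  F4 to X: 6 × 5 = 30
  F4 to Y: 88 × 6 = 528
Total = 451 + 280 + 318 + 118 + 30 + 528 = 1725.

1725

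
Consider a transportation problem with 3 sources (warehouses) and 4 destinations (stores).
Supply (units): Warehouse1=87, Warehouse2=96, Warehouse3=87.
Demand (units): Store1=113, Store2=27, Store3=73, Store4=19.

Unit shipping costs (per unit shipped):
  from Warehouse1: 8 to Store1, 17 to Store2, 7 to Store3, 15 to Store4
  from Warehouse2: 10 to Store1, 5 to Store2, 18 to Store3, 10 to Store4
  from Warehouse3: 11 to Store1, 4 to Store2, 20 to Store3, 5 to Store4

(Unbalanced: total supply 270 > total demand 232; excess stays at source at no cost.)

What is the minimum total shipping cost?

Optimal allocation:
  Warehouse1 to Store1: 14 × 8 = 112
  Warehouse1 to Store3: 73 × 7 = 511
  Warehouse2 to Store1: 96 × 10 = 960
  Warehouse3 to Store1: 3 × 11 = 33
  Warehouse3 to Store2: 27 × 4 = 108
  Warehouse3 to Store4: 19 × 5 = 95
Total = 112 + 511 + 960 + 33 + 108 + 95 = 1819.

1819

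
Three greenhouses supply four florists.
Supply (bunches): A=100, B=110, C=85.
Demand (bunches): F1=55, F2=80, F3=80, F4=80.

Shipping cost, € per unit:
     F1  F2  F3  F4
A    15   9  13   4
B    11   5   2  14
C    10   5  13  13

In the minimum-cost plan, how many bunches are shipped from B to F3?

Solving gives:
  A to F2: 20 × €9 = €180
  A to F4: 80 × €4 = €320
  B to F2: 30 × €5 = €150
  B to F3: 80 × €2 = €160
  C to F1: 55 × €10 = €550
  C to F2: 30 × €5 = €150
Total cost = €1510.
So B→F3 carries 80 bunches.

80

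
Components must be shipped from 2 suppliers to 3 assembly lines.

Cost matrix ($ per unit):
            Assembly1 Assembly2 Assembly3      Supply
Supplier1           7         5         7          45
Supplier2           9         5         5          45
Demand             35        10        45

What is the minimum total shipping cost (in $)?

520

One minimum-cost allocation:
  Supplier1–Assembly1: 35 × $7 = $245
  Supplier1–Assembly2: 10 × $5 = $50
  Supplier2–Assembly3: 45 × $5 = $225
Total = 245 + 50 + 225 = $520.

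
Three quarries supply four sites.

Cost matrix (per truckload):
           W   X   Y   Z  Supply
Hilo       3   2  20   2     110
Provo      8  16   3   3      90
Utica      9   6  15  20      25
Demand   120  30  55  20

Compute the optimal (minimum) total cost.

Optimal allocation:
  Hilo→W: 105 × 3 = 315
  Hilo→X: 5 × 2 = 10
  Provo→W: 15 × 8 = 120
  Provo→Y: 55 × 3 = 165
  Provo→Z: 20 × 3 = 60
  Utica→X: 25 × 6 = 150
Total = 315 + 10 + 120 + 165 + 60 + 150 = 820.
(Supply check: Hilo ships 110; Provo ships 90; Utica ships 25.)

820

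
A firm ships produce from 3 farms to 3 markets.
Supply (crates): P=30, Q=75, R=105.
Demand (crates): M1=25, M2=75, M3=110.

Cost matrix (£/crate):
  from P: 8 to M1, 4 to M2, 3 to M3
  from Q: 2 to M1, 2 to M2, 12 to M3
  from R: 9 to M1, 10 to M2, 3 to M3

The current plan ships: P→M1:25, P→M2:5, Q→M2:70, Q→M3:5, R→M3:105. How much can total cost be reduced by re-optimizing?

Current plan cost = 25·8 + 5·4 + 70·2 + 5·12 + 105·3 = £735.
Optimal plan:
  P–M2: 25 crates
  P–M3: 5 crates
  Q–M1: 25 crates
  Q–M2: 50 crates
  R–M3: 105 crates
Optimal cost = £580.
Saving = 735 − 580 = £155.

155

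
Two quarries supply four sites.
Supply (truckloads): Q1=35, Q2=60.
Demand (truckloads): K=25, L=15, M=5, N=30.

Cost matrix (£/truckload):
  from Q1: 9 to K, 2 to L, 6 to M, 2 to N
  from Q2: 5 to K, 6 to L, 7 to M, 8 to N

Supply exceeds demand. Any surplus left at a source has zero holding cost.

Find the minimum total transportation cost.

290

A cheapest plan:
  Q1→L: 5 × £2 = £10
  Q1→N: 30 × £2 = £60
  Q2→K: 25 × £5 = £125
  Q2→L: 10 × £6 = £60
  Q2→M: 5 × £7 = £35
Total = 10 + 60 + 125 + 60 + 35 = £290.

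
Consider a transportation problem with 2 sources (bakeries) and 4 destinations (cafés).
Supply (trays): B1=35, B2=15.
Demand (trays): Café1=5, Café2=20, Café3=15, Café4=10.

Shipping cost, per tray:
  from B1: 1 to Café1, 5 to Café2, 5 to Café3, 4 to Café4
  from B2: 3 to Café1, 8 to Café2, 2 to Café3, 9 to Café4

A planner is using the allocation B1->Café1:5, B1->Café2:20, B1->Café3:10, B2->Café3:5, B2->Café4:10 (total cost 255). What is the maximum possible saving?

Current plan cost = 5·1 + 20·5 + 10·5 + 5·2 + 10·9 = 255.
Optimal plan:
  B1→Café1: 5 × 1 = 5
  B1→Café2: 20 × 5 = 100
  B1→Café4: 10 × 4 = 40
  B2→Café3: 15 × 2 = 30
Optimal cost = 175.
Saving = 255 − 175 = 80.

80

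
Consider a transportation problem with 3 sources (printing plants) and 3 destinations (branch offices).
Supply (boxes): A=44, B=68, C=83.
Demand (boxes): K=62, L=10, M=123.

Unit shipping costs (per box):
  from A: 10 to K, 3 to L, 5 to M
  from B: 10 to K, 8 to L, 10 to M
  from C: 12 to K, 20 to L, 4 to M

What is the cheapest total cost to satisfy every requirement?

1212

A cheapest plan:
  A->L: 4 × 3 = 12
  A->M: 40 × 5 = 200
  B->K: 62 × 10 = 620
  B->L: 6 × 8 = 48
  C->M: 83 × 4 = 332
Total = 12 + 200 + 620 + 48 + 332 = 1212.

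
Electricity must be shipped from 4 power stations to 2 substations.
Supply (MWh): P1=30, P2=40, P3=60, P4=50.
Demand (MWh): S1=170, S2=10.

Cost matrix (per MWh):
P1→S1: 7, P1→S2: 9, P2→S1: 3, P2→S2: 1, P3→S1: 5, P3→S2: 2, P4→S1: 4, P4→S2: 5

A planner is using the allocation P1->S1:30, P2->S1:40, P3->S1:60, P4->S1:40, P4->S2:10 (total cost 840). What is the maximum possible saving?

40

Current plan cost = 30·7 + 40·3 + 60·5 + 40·4 + 10·5 = 840.
Optimal plan:
  P1→S1: 30 × 7 = 210
  P2→S1: 40 × 3 = 120
  P3→S1: 50 × 5 = 250
  P3→S2: 10 × 2 = 20
  P4→S1: 50 × 4 = 200
Optimal cost = 800.
Saving = 840 − 800 = 40.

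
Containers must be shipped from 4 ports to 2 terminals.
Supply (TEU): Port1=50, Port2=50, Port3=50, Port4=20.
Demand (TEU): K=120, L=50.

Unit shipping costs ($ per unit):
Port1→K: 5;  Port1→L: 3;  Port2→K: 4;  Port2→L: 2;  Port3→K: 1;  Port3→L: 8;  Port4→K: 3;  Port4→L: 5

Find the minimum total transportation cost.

One minimum-cost allocation:
  Port1->K: 50 × $5 = $250
  Port2->L: 50 × $2 = $100
  Port3->K: 50 × $1 = $50
  Port4->K: 20 × $3 = $60
Total = 250 + 100 + 50 + 60 = $460.

460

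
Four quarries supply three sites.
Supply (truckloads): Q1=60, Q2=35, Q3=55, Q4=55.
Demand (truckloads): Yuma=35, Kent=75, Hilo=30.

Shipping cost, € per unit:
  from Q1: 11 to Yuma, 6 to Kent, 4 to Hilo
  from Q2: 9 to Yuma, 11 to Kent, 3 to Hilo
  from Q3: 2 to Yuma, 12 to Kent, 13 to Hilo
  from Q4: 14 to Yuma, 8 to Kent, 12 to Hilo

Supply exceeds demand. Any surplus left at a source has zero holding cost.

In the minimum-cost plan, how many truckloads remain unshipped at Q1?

An optimal plan:
  Q1→Kent: 60 × €6 = €360
  Q2→Hilo: 30 × €3 = €90
  Q3→Yuma: 35 × €2 = €70
  Q4→Kent: 15 × €8 = €120
Total cost = €640.
Q1 ships 60 of its 60, leaving 0.

0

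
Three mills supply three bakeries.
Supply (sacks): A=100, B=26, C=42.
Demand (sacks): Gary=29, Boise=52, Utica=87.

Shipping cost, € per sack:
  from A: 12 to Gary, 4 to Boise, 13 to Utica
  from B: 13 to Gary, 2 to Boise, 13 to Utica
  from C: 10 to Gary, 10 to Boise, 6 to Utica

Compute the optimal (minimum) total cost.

1341

A cheapest plan:
  A to Gary: 29 × €12 = €348
  A to Boise: 26 × €4 = €104
  A to Utica: 45 × €13 = €585
  B to Boise: 26 × €2 = €52
  C to Utica: 42 × €6 = €252
Total = 348 + 104 + 585 + 52 + 252 = €1341.
(Supply check: A ships 100; B ships 26; C ships 42.)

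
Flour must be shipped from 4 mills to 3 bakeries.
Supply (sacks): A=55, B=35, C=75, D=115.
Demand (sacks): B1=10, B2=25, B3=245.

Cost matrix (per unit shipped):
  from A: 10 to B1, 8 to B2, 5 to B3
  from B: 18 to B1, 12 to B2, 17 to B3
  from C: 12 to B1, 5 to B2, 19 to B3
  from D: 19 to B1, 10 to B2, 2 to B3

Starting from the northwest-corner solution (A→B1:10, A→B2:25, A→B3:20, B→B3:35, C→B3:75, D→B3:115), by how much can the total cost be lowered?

Current plan cost = 10·10 + 25·8 + 20·5 + 35·17 + 75·19 + 115·2 = 2650.
Optimal plan:
  A->B3: 55 × 5 = 275
  B->B3: 35 × 17 = 595
  C->B1: 10 × 12 = 120
  C->B2: 25 × 5 = 125
  C->B3: 40 × 19 = 760
  D->B3: 115 × 2 = 230
Optimal cost = 2105.
Saving = 2650 − 2105 = 545.

545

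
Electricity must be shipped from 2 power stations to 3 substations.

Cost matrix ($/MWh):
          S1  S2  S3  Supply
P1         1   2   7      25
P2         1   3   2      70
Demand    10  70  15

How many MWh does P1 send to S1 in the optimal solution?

0

Optimal shipments:
  P1–S2: 25 × $2 = $50
  P2–S1: 10 × $1 = $10
  P2–S2: 45 × $3 = $135
  P2–S3: 15 × $2 = $30
Total cost = $225.
The route P1→S1 is not used.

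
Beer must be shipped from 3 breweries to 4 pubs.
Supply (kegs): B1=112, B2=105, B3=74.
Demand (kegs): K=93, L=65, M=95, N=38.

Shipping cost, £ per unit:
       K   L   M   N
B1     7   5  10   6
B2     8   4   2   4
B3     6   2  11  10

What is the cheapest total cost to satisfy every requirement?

1170

One minimum-cost allocation:
  B1→K: 84 × £7 = £588
  B1→N: 28 × £6 = £168
  B2→M: 95 × £2 = £190
  B2→N: 10 × £4 = £40
  B3→K: 9 × £6 = £54
  B3→L: 65 × £2 = £130
Total = 588 + 168 + 190 + 40 + 54 + 130 = £1170.
(Supply check: B1 ships 112; B2 ships 105; B3 ships 74.)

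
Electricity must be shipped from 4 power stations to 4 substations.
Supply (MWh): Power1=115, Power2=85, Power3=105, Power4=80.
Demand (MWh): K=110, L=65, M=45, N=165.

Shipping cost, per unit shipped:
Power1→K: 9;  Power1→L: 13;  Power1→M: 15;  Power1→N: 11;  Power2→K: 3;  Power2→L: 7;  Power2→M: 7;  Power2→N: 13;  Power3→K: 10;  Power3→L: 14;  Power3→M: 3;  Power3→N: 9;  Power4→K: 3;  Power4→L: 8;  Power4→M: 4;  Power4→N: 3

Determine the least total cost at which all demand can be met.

2515

Optimal allocation:
  Power1->K: 25 MWh
  Power1->L: 65 MWh
  Power1->N: 25 MWh
  Power2->K: 85 MWh
  Power3->M: 45 MWh
  Power3->N: 60 MWh
  Power4->N: 80 MWh
Total cost = 2515.
(Supply check: Power1 ships 115; Power2 ships 85; Power3 ships 105; Power4 ships 80.)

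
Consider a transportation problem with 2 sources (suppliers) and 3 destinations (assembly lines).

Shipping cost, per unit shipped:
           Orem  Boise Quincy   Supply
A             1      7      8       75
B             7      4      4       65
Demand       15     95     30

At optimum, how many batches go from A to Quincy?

Solving gives:
  A–Orem: 15 × 1 = 15
  A–Boise: 60 × 7 = 420
  B–Boise: 35 × 4 = 140
  B–Quincy: 30 × 4 = 120
Total cost = 695.
The route A→Quincy is not used.

0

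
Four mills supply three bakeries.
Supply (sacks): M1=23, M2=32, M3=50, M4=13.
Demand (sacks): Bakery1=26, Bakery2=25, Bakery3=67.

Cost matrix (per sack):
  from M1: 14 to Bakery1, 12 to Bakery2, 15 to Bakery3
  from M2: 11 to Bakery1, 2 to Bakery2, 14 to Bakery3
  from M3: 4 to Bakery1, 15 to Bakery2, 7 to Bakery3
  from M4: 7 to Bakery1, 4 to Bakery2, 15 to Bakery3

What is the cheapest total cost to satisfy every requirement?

A cheapest plan:
  M1–Bakery3: 23 × 15 = 345
  M2–Bakery2: 25 × 2 = 50
  M2–Bakery3: 7 × 14 = 98
  M3–Bakery1: 13 × 4 = 52
  M3–Bakery3: 37 × 7 = 259
  M4–Bakery1: 13 × 7 = 91
Total = 345 + 50 + 98 + 52 + 259 + 91 = 895.
(Supply check: M1 ships 23; M2 ships 32; M3 ships 50; M4 ships 13.)

895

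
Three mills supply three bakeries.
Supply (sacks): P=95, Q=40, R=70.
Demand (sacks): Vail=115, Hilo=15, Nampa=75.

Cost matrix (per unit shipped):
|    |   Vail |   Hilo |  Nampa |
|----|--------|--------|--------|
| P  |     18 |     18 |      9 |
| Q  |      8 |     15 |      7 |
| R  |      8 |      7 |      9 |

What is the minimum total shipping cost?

Optimal allocation:
  P->Vail: 20 × 18 = 360
  P->Nampa: 75 × 9 = 675
  Q->Vail: 40 × 8 = 320
  R->Vail: 55 × 8 = 440
  R->Hilo: 15 × 7 = 105
Total = 360 + 675 + 320 + 440 + 105 = 1900.
(Supply check: P ships 95; Q ships 40; R ships 70.)

1900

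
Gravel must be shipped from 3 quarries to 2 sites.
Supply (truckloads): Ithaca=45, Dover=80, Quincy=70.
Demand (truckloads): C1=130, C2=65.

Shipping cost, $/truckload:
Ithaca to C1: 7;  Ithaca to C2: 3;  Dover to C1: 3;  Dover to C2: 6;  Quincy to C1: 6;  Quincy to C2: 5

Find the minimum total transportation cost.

775

A cheapest plan:
  Ithaca to C2: 45 × $3 = $135
  Dover to C1: 80 × $3 = $240
  Quincy to C1: 50 × $6 = $300
  Quincy to C2: 20 × $5 = $100
Total = 135 + 240 + 300 + 100 = $775.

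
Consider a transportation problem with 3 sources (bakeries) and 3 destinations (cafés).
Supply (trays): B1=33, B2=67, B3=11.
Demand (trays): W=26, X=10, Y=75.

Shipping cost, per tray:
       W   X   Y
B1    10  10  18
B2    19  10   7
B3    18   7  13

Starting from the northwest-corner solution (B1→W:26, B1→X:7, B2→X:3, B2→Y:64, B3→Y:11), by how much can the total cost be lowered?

Current plan cost = 26·10 + 7·10 + 3·10 + 64·7 + 11·13 = 951.
Optimal plan:
  B1->W: 26 × 10 = 260
  B1->X: 7 × 10 = 70
  B2->Y: 67 × 7 = 469
  B3->X: 3 × 7 = 21
  B3->Y: 8 × 13 = 104
Optimal cost = 924.
Saving = 951 − 924 = 27.

27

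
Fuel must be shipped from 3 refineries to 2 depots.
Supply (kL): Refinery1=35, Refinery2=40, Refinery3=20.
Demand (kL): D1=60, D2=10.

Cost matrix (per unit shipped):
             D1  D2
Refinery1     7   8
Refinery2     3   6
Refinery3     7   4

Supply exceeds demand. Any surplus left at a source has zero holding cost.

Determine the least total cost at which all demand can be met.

A cheapest plan:
  Refinery1 to D1: 10 × 7 = 70
  Refinery2 to D1: 40 × 3 = 120
  Refinery3 to D1: 10 × 7 = 70
  Refinery3 to D2: 10 × 4 = 40
Total = 70 + 120 + 70 + 40 = 300.

300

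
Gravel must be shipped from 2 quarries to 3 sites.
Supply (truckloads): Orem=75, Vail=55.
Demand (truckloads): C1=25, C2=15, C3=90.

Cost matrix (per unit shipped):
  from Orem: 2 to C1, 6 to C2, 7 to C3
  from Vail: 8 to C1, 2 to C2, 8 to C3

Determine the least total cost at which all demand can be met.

750

Optimal allocation:
  Orem to C1: 25 × 2 = 50
  Orem to C3: 50 × 7 = 350
  Vail to C2: 15 × 2 = 30
  Vail to C3: 40 × 8 = 320
Total = 50 + 350 + 30 + 320 = 750.
(Supply check: Orem ships 75; Vail ships 55.)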